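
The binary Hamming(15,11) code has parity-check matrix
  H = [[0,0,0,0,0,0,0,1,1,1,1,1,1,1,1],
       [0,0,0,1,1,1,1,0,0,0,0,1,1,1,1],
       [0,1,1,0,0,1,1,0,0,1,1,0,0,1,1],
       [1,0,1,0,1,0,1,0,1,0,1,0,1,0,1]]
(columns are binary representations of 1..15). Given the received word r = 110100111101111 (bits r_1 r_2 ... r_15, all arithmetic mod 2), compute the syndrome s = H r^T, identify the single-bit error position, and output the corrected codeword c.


s = (1, 0, 1, 1)^T, error position = 11, corrected codeword c = 110100111111111

Compute s = H r^T mod 2 one row at a time:
  s_1 = 1 + 1 + 1 + 0 + 1 + 1 + 1 + 1 = 7 ≡ 1 (mod 2).
  s_2 = 1 + 0 + 0 + 1 + 1 + 1 + 1 + 1 = 6 ≡ 0 (mod 2).
  s_3 = 1 + 0 + 0 + 1 + 1 + 0 + 1 + 1 = 5 ≡ 1 (mod 2).
  s_4 = 1 + 0 + 0 + 1 + 1 + 0 + 1 + 1 = 5 ≡ 1 (mod 2).
s = (1, 0, 1, 1)^T — this equals column 11 of H (binary 1011), so error is at position 11.
Correct: flip bit 11 of r = 110100111101111 to get c = 110100111111111.


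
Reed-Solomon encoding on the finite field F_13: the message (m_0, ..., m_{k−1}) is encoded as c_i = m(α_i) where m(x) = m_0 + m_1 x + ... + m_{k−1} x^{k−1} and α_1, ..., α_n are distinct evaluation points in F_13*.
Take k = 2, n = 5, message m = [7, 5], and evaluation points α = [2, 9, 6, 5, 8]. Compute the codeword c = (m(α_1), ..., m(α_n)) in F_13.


c = [4, 0, 11, 6, 8]

Message polynomial: m(x) = 7 + 5·x (mod 13).
For each evaluation point α_i, compute m(α_i) mod 13:
  α_1 = 2: Horner steps 5 → 4, so m(2) = 4.
  α_2 = 9: Horner steps 5 → 0, so m(9) = 0.
  α_3 = 6: Horner steps 5 → 11, so m(6) = 11.
  α_4 = 5: Horner steps 5 → 6, so m(5) = 6.
  α_5 = 8: Horner steps 5 → 8, so m(8) = 8.
Codeword c = [4, 0, 11, 6, 8] ∈ F_13^5.


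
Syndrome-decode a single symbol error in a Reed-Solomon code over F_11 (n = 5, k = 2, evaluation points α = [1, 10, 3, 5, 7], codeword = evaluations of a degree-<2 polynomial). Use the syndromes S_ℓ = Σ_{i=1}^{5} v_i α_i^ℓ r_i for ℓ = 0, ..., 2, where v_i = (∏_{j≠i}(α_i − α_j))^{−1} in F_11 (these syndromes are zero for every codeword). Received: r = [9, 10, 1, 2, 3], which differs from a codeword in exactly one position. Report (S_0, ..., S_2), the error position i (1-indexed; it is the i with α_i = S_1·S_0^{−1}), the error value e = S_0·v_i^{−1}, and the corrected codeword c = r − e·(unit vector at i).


S = (3, 3, 3), error at position 1, error magnitude e = 9, c = [0, 10, 1, 2, 3].

Step 1: column multipliers v_i = (∏_{j≠i}(α_i − α_j))^{−1} mod 11.
  i = 1 (α = 1): (1−10)(1−3)(1−5)(1−7) = (−9)·(−2)·(−4)·(−6) = 432 ≡ 3, so v_1 = 3^{−1} = 4 (mod 11).
  i = 2 (α = 10): (10−1)(10−3)(10−5)(10−7) = 9·7·5·3 = 945 ≡ 10, so v_2 = 10^{−1} = 10 (mod 11).
  i = 3 (α = 3): (3−1)(3−10)(3−5)(3−7) = 2·(−7)·(−2)·(−4) = −112 ≡ 9, so v_3 = 9^{−1} = 5 (mod 11).
  i = 4 (α = 5): (5−1)(5−10)(5−3)(5−7) = 4·(−5)·2·(−2) = 80 ≡ 3, so v_4 = 3^{−1} = 4 (mod 11).
  i = 5 (α = 7): (7−1)(7−10)(7−3)(7−5) = 6·(−3)·4·2 = −144 ≡ 10, so v_5 = 10^{−1} = 10 (mod 11).
  v = [4, 10, 5, 4, 10].
Step 2: syndromes of r = [9, 10, 1, 2, 3] (all sums mod 11).
  S_0 = Σ v_i r_i = 4·9 + 10·10 + 5·1 + 4·2 + 10·3 = 179 ≡ 3.
  S_1 = Σ v_i α_i r_i = 4·1·9 + 10·10·10 + 5·3·1 + 4·5·2 + 10·7·3 = 1301 ≡ 3.
  α_i^2 mod 11 = [1, 1, 9, 3, 5].
  S_2 = Σ v_i α_i^2 r_i = 4·1·9 + 10·1·10 + 5·9·1 + 4·3·2 + 10·5·3 = 355 ≡ 3.
  S = (3, 3, 3) ≠ 0, so r is not a codeword (an error is present).
Step 3: locate the error. For a single error e at position i, S_ℓ = v_i·e·α_i^ℓ, so α_err = S_1/S_0.
  S_0^{−1} = 3^{−1} = 4 (mod 11), so α_err = 3·4 = 12 ≡ 1 = α_1. Error position i = 1.
  Consistency check: S_2/S_1 = 3·4 = 12 ≡ 1 = α_err ✓ (single-error assumption holds).
Step 4: error magnitude e = S_0/v_1 = S_0·∏_{j≠1}(α_1 − α_j) = 3·3 = 9 ≡ 9 (mod 11).
Step 5: correct position 1: c_1 = r_1 − e = 9 − 9 ≡ 0 (mod 11). Hence c = [0, 10, 1, 2, 3].
  Check: interpolating c through the α_i gives m(x) = 5 + 6·x (degree < 2) with m(α_i) = c_i for every i, so c is indeed a codeword.


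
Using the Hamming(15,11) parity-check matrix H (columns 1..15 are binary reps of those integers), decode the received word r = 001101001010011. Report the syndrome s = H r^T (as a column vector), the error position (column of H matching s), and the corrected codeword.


s = (0, 0, 1, 0)^T, error position = 2, corrected codeword c = 011101001010011

Compute s = H r^T mod 2 one row at a time:
  s_1 = 0 + 1 + 0 + 1 + 0 + 0 + 1 + 1 = 4 ≡ 0 (mod 2).
  s_2 = 1 + 0 + 1 + 0 + 0 + 0 + 1 + 1 = 4 ≡ 0 (mod 2).
  s_3 = 0 + 1 + 1 + 0 + 0 + 1 + 1 + 1 = 5 ≡ 1 (mod 2).
  s_4 = 0 + 1 + 0 + 0 + 1 + 1 + 0 + 1 = 4 ≡ 0 (mod 2).
s = (0, 0, 1, 0)^T — this equals column 2 of H (binary 0010), so error is at position 2.
Correct: flip bit 2 of r = 001101001010011 to get c = 011101001010011.


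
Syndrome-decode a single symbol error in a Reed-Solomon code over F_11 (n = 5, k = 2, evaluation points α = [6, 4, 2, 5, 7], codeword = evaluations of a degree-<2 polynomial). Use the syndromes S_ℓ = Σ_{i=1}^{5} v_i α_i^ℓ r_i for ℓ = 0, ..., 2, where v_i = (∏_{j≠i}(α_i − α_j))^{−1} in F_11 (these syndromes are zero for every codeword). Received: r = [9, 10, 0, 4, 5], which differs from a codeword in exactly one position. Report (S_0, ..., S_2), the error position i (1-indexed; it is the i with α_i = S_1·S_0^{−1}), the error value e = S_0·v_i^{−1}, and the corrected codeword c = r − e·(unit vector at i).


S = (3, 10, 4), error at position 5, error magnitude e = 2, c = [9, 10, 0, 4, 3].

Step 1: column multipliers v_i = (∏_{j≠i}(α_i − α_j))^{−1} mod 11.
  i = 1 (α = 6): (6−4)(6−2)(6−5)(6−7) = 2·4·1·(−1) = −8 ≡ 3, so v_1 = 3^{−1} = 4 (mod 11).
  i = 2 (α = 4): (4−6)(4−2)(4−5)(4−7) = (−2)·2·(−1)·(−3) = −12 ≡ 10, so v_2 = 10^{−1} = 10 (mod 11).
  i = 3 (α = 2): (2−6)(2−4)(2−5)(2−7) = (−4)·(−2)·(−3)·(−5) = 120 ≡ 10, so v_3 = 10^{−1} = 10 (mod 11).
  i = 4 (α = 5): (5−6)(5−4)(5−2)(5−7) = (−1)·1·3·(−2) = 6 ≡ 6, so v_4 = 6^{−1} = 2 (mod 11).
  i = 5 (α = 7): (7−6)(7−4)(7−2)(7−5) = 1·3·5·2 = 30 ≡ 8, so v_5 = 8^{−1} = 7 (mod 11).
  v = [4, 10, 10, 2, 7].
Step 2: syndromes of r = [9, 10, 0, 4, 5] (all sums mod 11).
  S_0 = Σ v_i r_i = 4·9 + 10·10 + 10·0 + 2·4 + 7·5 = 179 ≡ 3.
  S_1 = Σ v_i α_i r_i = 4·6·9 + 10·4·10 + 10·2·0 + 2·5·4 + 7·7·5 = 901 ≡ 10.
  α_i^2 mod 11 = [3, 5, 4, 3, 5].
  S_2 = Σ v_i α_i^2 r_i = 4·3·9 + 10·5·10 + 10·4·0 + 2·3·4 + 7·5·5 = 807 ≡ 4.
  S = (3, 10, 4) ≠ 0, so r is not a codeword (an error is present).
Step 3: locate the error. For a single error e at position i, S_ℓ = v_i·e·α_i^ℓ, so α_err = S_1/S_0.
  S_0^{−1} = 3^{−1} = 4 (mod 11), so α_err = 10·4 = 40 ≡ 7 = α_5. Error position i = 5.
  Consistency check: S_2/S_1 = 4·10 = 40 ≡ 7 = α_err ✓ (single-error assumption holds).
Step 4: error magnitude e = S_0/v_5 = S_0·∏_{j≠5}(α_5 − α_j) = 3·8 = 24 ≡ 2 (mod 11).
Step 5: correct position 5: c_5 = r_5 − e = 5 − 2 ≡ 3 (mod 11). Hence c = [9, 10, 0, 4, 3].
  Check: interpolating c through the α_i gives m(x) = 1 + 5·x (degree < 2) with m(α_i) = c_i for every i, so c is indeed a codeword.


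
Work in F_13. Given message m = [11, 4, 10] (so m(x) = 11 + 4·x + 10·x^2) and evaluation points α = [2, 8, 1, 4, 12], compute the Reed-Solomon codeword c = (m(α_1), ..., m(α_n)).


c = [7, 7, 12, 5, 4]

Message polynomial: m(x) = 11 + 4·x + 10·x^2 (mod 13).
For each evaluation point α_i, compute m(α_i) mod 13:
  α_1 = 2: Horner steps 10 → 11 → 7, so m(2) = 7.
  α_2 = 8: Horner steps 10 → 6 → 7, so m(8) = 7.
  α_3 = 1: Horner steps 10 → 1 → 12, so m(1) = 12.
  α_4 = 4: Horner steps 10 → 5 → 5, so m(4) = 5.
  α_5 = 12: Horner steps 10 → 7 → 4, so m(12) = 4.
Codeword c = [7, 7, 12, 5, 4] ∈ F_13^5.


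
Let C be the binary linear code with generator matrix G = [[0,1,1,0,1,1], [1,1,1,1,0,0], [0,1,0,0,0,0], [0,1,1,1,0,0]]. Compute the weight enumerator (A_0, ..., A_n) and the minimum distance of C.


Weight distribution: A_0 = 1, A_1 = 2, A_2 = 2, A_3 = 4, A_4 = 5, A_5 = 2. Minimum distance d = 1.

Enumerate all 2^4 = 16 messages m ∈ F_2^4.
For each, compute codeword c = mG in F_2^6, then tally its weight.
  m = 0000 → c = 000000, weight = 0.
  m = 1000 → c = 011011, weight = 4.
  m = 0100 → c = 111100, weight = 4.
  m = 1100 → c = 100111, weight = 4.
  m = 0010 → c = 010000, weight = 1.
  m = 1010 → c = 001011, weight = 3.
  m = 0110 → c = 101100, weight = 3.
  m = 1110 → c = 110111, weight = 5.
  m = 0001 → c = 011100, weight = 3.
  m = 1001 → c = 000111, weight = 3.
  m = 0101 → c = 100000, weight = 1.
  m = 1101 → c = 111011, weight = 5.
  m = 0011 → c = 001100, weight = 2.
  m = 1011 → c = 010111, weight = 4.
  m = 0111 → c = 110000, weight = 2.
  m = 1111 → c = 101011, weight = 4.
Tally weights:
  weight 0: 1 codewords.
  weight 1: 2 codewords.
  weight 2: 2 codewords.
  weight 3: 4 codewords.
  weight 4: 5 codewords.
  weight 5: 2 codewords.
Minimum distance d = smallest w > 0 with A_w > 0 = 1.
Sanity: Σ A_w = 16 = 2^4 = 16 ✓.


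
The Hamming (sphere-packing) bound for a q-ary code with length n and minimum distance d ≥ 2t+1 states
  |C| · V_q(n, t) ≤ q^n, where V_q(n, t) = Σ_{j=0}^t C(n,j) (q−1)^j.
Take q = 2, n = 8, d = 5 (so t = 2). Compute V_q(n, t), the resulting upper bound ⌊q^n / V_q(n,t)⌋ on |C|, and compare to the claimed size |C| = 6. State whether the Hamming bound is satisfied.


V_q(n, t) = 37, q^n = 256, Hamming bound = 6, |C| = 6 ≤ bound (satisfied).

Step 1: Compute V_q(n, t) = Σ_{j=0}^2 C(n, j) (q−1)^j.
  j = 0: C(8,0)·(1)^0 = 1·1 = 1.
  j = 1: C(8,1)·(1)^1 = 8·1 = 8.
  j = 2: C(8,2)·(1)^2 = 28·1 = 28.
  V_q(n, t) = 1 + 8 + 28 = 37.
Step 2: q^n = 2^8 = 256.
Step 3: Hamming bound ⌊q^n / V_q(n,t)⌋ = ⌊256/37⌋ = 6.
Step 4: Compare |C| = 6 to 6: satisfied.
The claimed |C| lies at the Hamming bound (tight).


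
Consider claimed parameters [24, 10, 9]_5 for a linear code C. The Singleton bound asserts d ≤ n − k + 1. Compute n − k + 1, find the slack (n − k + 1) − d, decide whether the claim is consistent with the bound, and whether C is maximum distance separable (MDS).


Singleton RHS = n − k + 1 = 15, slack = 6, bound satisfied, not MDS.

Singleton bound: d ≤ n − k + 1.
Here n = 24, k = 10, so n − k + 1 = 15.
Given d = 9, check d ≤ 15: YES.
Slack = (n − k + 1) − d = 6.
The code is NOT MDS (slack = 6 > 0).
Description: the claimed parameters are [24, 10, 9]_5; such a code would be non-MDS.


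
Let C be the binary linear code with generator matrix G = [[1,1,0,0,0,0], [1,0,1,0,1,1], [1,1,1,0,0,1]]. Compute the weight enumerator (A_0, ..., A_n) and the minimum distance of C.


Weight distribution: A_0 = 1, A_2 = 4, A_4 = 3. Minimum distance d = 2.

Enumerate all 2^3 = 8 messages m ∈ F_2^3.
For each, compute codeword c = mG in F_2^6, then tally its weight.
  m = 000 → c = 000000, weight = 0.
  m = 100 → c = 110000, weight = 2.
  m = 010 → c = 101011, weight = 4.
  m = 110 → c = 011011, weight = 4.
  m = 001 → c = 111001, weight = 4.
  m = 101 → c = 001001, weight = 2.
  m = 011 → c = 010010, weight = 2.
  m = 111 → c = 100010, weight = 2.
Tally weights:
  weight 0: 1 codewords.
  weight 2: 4 codewords.
  weight 4: 3 codewords.
Minimum distance d = smallest w > 0 with A_w > 0 = 2.
Sanity: Σ A_w = 8 = 2^3 = 8 ✓.


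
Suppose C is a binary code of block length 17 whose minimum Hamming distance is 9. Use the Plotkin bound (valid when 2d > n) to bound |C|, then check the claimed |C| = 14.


Plotkin bound M ≤ 18; given |C| = 14 ≤ bound (satisfied).

Check applicability: 2d = 18, n = 17.
2d − n = 1 > 0, so Plotkin applies.
Compute d/(2d−n) = 9/1 ≈ 9.0000.
⌊d/(2d−n)⌋ = 9.
Plotkin bound: M ≤ 2·9 = 18.
Given |C| = 14, check: satisfied.
This |C| is below the Plotkin bound.


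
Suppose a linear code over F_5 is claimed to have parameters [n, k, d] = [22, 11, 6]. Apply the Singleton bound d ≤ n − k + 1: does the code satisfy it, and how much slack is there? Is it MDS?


Singleton RHS = n − k + 1 = 12, slack = 6, bound satisfied, not MDS.

Singleton bound: d ≤ n − k + 1.
Here n = 22, k = 11, so n − k + 1 = 12.
Given d = 6, check d ≤ 12: YES.
Slack = (n − k + 1) − d = 6.
The code is NOT MDS (slack = 6 > 0).
Description: the claimed parameters are [22, 11, 6]_5; such a code would be non-MDS.


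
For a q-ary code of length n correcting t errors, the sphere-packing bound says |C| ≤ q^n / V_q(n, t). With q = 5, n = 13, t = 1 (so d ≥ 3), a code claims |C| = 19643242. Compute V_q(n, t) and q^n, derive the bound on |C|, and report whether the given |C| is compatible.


V_q(n, t) = 53, q^n = 1220703125, Hamming bound = 23032134, |C| = 19643242 ≤ bound (satisfied).

Step 1: Compute V_q(n, t) = Σ_{j=0}^1 C(n, j) (q−1)^j.
  j = 0: C(13,0)·(4)^0 = 1·1 = 1.
  j = 1: C(13,1)·(4)^1 = 13·4 = 52.
  V_q(n, t) = 1 + 52 = 53.
Step 2: q^n = 5^13 = 1220703125.
Step 3: Hamming bound ⌊q^n / V_q(n,t)⌋ = ⌊1220703125/53⌋ = 23032134.
Step 4: Compare |C| = 19643242 to 23032134: satisfied.
The claimed |C| lies below the Hamming bound.


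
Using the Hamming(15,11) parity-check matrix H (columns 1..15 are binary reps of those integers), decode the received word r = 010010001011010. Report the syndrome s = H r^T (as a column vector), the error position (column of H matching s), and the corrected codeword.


s = (0, 1, 1, 1)^T, error position = 7, corrected codeword c = 010010101011010

Compute s = H r^T mod 2 one row at a time:
  s_1 = 0 + 1 + 0 + 1 + 1 + 0 + 1 + 0 = 4 ≡ 0 (mod 2).
  s_2 = 0 + 1 + 0 + 0 + 1 + 0 + 1 + 0 = 3 ≡ 1 (mod 2).
  s_3 = 1 + 0 + 0 + 0 + 0 + 1 + 1 + 0 = 3 ≡ 1 (mod 2).
  s_4 = 0 + 0 + 1 + 0 + 1 + 1 + 0 + 0 = 3 ≡ 1 (mod 2).
s = (0, 1, 1, 1)^T — this equals column 7 of H (binary 0111), so error is at position 7.
Correct: flip bit 7 of r = 010010001011010 to get c = 010010101011010.


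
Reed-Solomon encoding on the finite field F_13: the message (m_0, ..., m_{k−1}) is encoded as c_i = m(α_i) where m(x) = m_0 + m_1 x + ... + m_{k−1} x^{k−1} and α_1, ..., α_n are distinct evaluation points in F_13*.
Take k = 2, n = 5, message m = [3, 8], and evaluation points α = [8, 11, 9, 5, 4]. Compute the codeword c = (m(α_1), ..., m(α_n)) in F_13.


c = [2, 0, 10, 4, 9]

Message polynomial: m(x) = 3 + 8·x (mod 13).
For each evaluation point α_i, compute m(α_i) mod 13:
  α_1 = 8: Horner steps 8 → 2, so m(8) = 2.
  α_2 = 11: Horner steps 8 → 0, so m(11) = 0.
  α_3 = 9: Horner steps 8 → 10, so m(9) = 10.
  α_4 = 5: Horner steps 8 → 4, so m(5) = 4.
  α_5 = 4: Horner steps 8 → 9, so m(4) = 9.
Codeword c = [2, 0, 10, 4, 9] ∈ F_13^5.


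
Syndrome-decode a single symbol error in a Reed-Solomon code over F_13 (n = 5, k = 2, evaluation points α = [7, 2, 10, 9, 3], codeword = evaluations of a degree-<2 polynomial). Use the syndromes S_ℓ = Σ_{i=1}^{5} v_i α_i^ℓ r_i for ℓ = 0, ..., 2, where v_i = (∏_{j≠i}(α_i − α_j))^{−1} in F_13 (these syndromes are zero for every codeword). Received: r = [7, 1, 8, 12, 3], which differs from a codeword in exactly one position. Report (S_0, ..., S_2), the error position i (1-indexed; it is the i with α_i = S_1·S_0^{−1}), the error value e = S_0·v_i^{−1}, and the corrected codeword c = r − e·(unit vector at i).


S = (6, 5, 2), error at position 5, error magnitude e = 6, c = [7, 1, 8, 12, 10].

Step 1: column multipliers v_i = (∏_{j≠i}(α_i − α_j))^{−1} mod 13.
  i = 1 (α = 7): (7−2)(7−10)(7−9)(7−3) = 5·(−3)·(−2)·4 = 120 ≡ 3, so v_1 = 3^{−1} = 9 (mod 13).
  i = 2 (α = 2): (2−7)(2−10)(2−9)(2−3) = (−5)·(−8)·(−7)·(−1) = 280 ≡ 7, so v_2 = 7^{−1} = 2 (mod 13).
  i = 3 (α = 10): (10−7)(10−2)(10−9)(10−3) = 3·8·1·7 = 168 ≡ 12, so v_3 = 12^{−1} = 12 (mod 13).
  i = 4 (α = 9): (9−7)(9−2)(9−10)(9−3) = 2·7·(−1)·6 = −84 ≡ 7, so v_4 = 7^{−1} = 2 (mod 13).
  i = 5 (α = 3): (3−7)(3−2)(3−10)(3−9) = (−4)·1·(−7)·(−6) = −168 ≡ 1, so v_5 = 1^{−1} = 1 (mod 13).
  v = [9, 2, 12, 2, 1].
Step 2: syndromes of r = [7, 1, 8, 12, 3] (all sums mod 13).
  S_0 = Σ v_i r_i = 9·7 + 2·1 + 12·8 + 2·12 + 1·3 = 188 ≡ 6.
  S_1 = Σ v_i α_i r_i = 9·7·7 + 2·2·1 + 12·10·8 + 2·9·12 + 1·3·3 = 1630 ≡ 5.
  α_i^2 mod 13 = [10, 4, 9, 3, 9].
  S_2 = Σ v_i α_i^2 r_i = 9·10·7 + 2·4·1 + 12·9·8 + 2·3·12 + 1·9·3 = 1601 ≡ 2.
  S = (6, 5, 2) ≠ 0, so r is not a codeword (an error is present).
Step 3: locate the error. For a single error e at position i, S_ℓ = v_i·e·α_i^ℓ, so α_err = S_1/S_0.
  S_0^{−1} = 6^{−1} = 11 (mod 13), so α_err = 5·11 = 55 ≡ 3 = α_5. Error position i = 5.
  Consistency check: S_2/S_1 = 2·8 = 16 ≡ 3 = α_err ✓ (single-error assumption holds).
Step 4: error magnitude e = S_0/v_5 = S_0·∏_{j≠5}(α_5 − α_j) = 6·1 = 6 ≡ 6 (mod 13).
Step 5: correct position 5: c_5 = r_5 − e = 3 − 6 ≡ 10 (mod 13). Hence c = [7, 1, 8, 12, 10].
  Check: interpolating c through the α_i gives m(x) = 9 + 9·x (degree < 2) with m(α_i) = c_i for every i, so c is indeed a codeword.


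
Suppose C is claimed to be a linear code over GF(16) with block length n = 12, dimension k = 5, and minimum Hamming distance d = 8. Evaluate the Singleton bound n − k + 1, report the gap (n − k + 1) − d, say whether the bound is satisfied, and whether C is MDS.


Singleton RHS = n − k + 1 = 8, slack = 0, bound satisfied, MDS.

Singleton bound: d ≤ n − k + 1.
Here n = 12, k = 5, so n − k + 1 = 8.
Given d = 8, check d ≤ 8: YES.
Slack = (n − k + 1) − d = 0.
The code is MDS (slack = 0).
Description: the claimed parameters are [12, 5, 8]_16; such a code would be MDS (meets Singleton bound).


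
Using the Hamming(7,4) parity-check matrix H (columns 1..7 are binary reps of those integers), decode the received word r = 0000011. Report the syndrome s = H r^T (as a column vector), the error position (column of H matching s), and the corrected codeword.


s = (0, 0, 1)^T, error position = 1, corrected codeword c = 1000011

Compute s = H r^T mod 2 one row at a time:
  s_1 = 0 + 0 + 1 + 1 = 2 ≡ 0 (mod 2).
  s_2 = 0 + 0 + 1 + 1 = 2 ≡ 0 (mod 2).
  s_3 = 0 + 0 + 0 + 1 = 1 ≡ 1 (mod 2).
s = (0, 0, 1)^T — this equals column 1 of H (binary 001), so error is at position 1.
Correct: flip bit 1 of r = 0000011 to get c = 1000011.


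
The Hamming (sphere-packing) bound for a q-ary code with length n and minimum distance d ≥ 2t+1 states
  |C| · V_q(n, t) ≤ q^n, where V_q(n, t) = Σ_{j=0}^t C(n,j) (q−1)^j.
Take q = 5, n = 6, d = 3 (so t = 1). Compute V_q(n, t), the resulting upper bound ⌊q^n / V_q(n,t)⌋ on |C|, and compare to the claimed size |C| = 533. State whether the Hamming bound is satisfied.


V_q(n, t) = 25, q^n = 15625, Hamming bound = 625, |C| = 533 ≤ bound (satisfied).

Step 1: Compute V_q(n, t) = Σ_{j=0}^1 C(n, j) (q−1)^j.
  j = 0: C(6,0)·(4)^0 = 1·1 = 1.
  j = 1: C(6,1)·(4)^1 = 6·4 = 24.
  V_q(n, t) = 1 + 24 = 25.
Step 2: q^n = 5^6 = 15625.
Step 3: Hamming bound ⌊q^n / V_q(n,t)⌋ = ⌊15625/25⌋ = 625.
Step 4: Compare |C| = 533 to 625: satisfied.
The claimed |C| lies below the Hamming bound.


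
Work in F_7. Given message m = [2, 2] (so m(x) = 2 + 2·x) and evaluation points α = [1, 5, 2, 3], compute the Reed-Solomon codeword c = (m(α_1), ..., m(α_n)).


c = [4, 5, 6, 1]

Message polynomial: m(x) = 2 + 2·x (mod 7).
For each evaluation point α_i, compute m(α_i) mod 7:
  α_1 = 1: Horner steps 2 → 4, so m(1) = 4.
  α_2 = 5: Horner steps 2 → 5, so m(5) = 5.
  α_3 = 2: Horner steps 2 → 6, so m(2) = 6.
  α_4 = 3: Horner steps 2 → 1, so m(3) = 1.
Codeword c = [4, 5, 6, 1] ∈ F_7^4.


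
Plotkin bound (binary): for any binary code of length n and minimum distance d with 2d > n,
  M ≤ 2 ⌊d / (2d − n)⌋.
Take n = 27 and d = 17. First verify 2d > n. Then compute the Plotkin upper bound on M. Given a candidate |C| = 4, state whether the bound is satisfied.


Plotkin bound M ≤ 4; given |C| = 4 ≤ bound (satisfied).

Check applicability: 2d = 34, n = 27.
2d − n = 7 > 0, so Plotkin applies.
Compute d/(2d−n) = 17/7 ≈ 2.4286.
⌊d/(2d−n)⌋ = 2.
Plotkin bound: M ≤ 2·2 = 4.
Given |C| = 4, check: satisfied.
This |C| is at the Plotkin bound.


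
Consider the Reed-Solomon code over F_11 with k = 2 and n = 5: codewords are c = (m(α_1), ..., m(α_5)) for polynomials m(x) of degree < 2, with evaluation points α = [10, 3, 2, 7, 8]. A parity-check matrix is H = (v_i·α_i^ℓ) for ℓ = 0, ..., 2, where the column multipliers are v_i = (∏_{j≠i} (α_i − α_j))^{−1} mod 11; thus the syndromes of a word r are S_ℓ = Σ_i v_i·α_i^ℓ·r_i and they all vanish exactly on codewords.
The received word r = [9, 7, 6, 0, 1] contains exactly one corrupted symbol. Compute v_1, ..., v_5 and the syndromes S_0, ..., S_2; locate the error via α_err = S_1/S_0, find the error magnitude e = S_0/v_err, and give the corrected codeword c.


S = (1, 10, 1), error at position 1, error magnitude e = 6, c = [3, 7, 6, 0, 1].

Step 1: column multipliers v_i = (∏_{j≠i}(α_i − α_j))^{−1} mod 11.
  i = 1 (α = 10): (10−3)(10−2)(10−7)(10−8) = 7·8·3·2 = 336 ≡ 6, so v_1 = 6^{−1} = 2 (mod 11).
  i = 2 (α = 3): (3−10)(3−2)(3−7)(3−8) = (−7)·1·(−4)·(−5) = −140 ≡ 3, so v_2 = 3^{−1} = 4 (mod 11).
  i = 3 (α = 2): (2−10)(2−3)(2−7)(2−8) = (−8)·(−1)·(−5)·(−6) = 240 ≡ 9, so v_3 = 9^{−1} = 5 (mod 11).
  i = 4 (α = 7): (7−10)(7−3)(7−2)(7−8) = (−3)·4·5·(−1) = 60 ≡ 5, so v_4 = 5^{−1} = 9 (mod 11).
  i = 5 (α = 8): (8−10)(8−3)(8−2)(8−7) = (−2)·5·6·1 = −60 ≡ 6, so v_5 = 6^{−1} = 2 (mod 11).
  v = [2, 4, 5, 9, 2].
Step 2: syndromes of r = [9, 7, 6, 0, 1] (all sums mod 11).
  S_0 = Σ v_i r_i = 2·9 + 4·7 + 5·6 + 9·0 + 2·1 = 78 ≡ 1.
  S_1 = Σ v_i α_i r_i = 2·10·9 + 4·3·7 + 5·2·6 + 9·7·0 + 2·8·1 = 340 ≡ 10.
  α_i^2 mod 11 = [1, 9, 4, 5, 9].
  S_2 = Σ v_i α_i^2 r_i = 2·1·9 + 4·9·7 + 5·4·6 + 9·5·0 + 2·9·1 = 408 ≡ 1.
  S = (1, 10, 1) ≠ 0, so r is not a codeword (an error is present).
Step 3: locate the error. For a single error e at position i, S_ℓ = v_i·e·α_i^ℓ, so α_err = S_1/S_0.
  S_0^{−1} = 1^{−1} = 1 (mod 11), so α_err = 10·1 = 10 ≡ 10 = α_1. Error position i = 1.
  Consistency check: S_2/S_1 = 1·10 = 10 ≡ 10 = α_err ✓ (single-error assumption holds).
Step 4: error magnitude e = S_0/v_1 = S_0·∏_{j≠1}(α_1 − α_j) = 1·6 = 6 ≡ 6 (mod 11).
Step 5: correct position 1: c_1 = r_1 − e = 9 − 6 ≡ 3 (mod 11). Hence c = [3, 7, 6, 0, 1].
  Check: interpolating c through the α_i gives m(x) = 4 + 1·x (degree < 2) with m(α_i) = c_i for every i, so c is indeed a codeword.


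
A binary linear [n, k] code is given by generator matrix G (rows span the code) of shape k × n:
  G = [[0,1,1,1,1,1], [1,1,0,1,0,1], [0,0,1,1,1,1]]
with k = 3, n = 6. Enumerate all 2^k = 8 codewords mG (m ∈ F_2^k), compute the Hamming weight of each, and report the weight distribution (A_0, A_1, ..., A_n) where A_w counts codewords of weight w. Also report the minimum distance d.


Weight distribution: A_0 = 1, A_1 = 1, A_3 = 2, A_4 = 3, A_5 = 1. Minimum distance d = 1.

Enumerate all 2^3 = 8 messages m ∈ F_2^3.
For each, compute codeword c = mG in F_2^6, then tally its weight.
  m = 000 → c = 000000, weight = 0.
  m = 100 → c = 011111, weight = 5.
  m = 010 → c = 110101, weight = 4.
  m = 110 → c = 101010, weight = 3.
  m = 001 → c = 001111, weight = 4.
  m = 101 → c = 010000, weight = 1.
  m = 011 → c = 111010, weight = 4.
  m = 111 → c = 100101, weight = 3.
Tally weights:
  weight 0: 1 codewords.
  weight 1: 1 codewords.
  weight 3: 2 codewords.
  weight 4: 3 codewords.
  weight 5: 1 codewords.
Minimum distance d = smallest w > 0 with A_w > 0 = 1.
Sanity: Σ A_w = 8 = 2^3 = 8 ✓.


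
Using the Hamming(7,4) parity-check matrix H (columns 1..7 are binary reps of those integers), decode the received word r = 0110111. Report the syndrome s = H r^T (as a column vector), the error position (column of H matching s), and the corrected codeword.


s = (1, 0, 1)^T, error position = 5, corrected codeword c = 0110011

Compute s = H r^T mod 2 one row at a time:
  s_1 = 0 + 1 + 1 + 1 = 3 ≡ 1 (mod 2).
  s_2 = 1 + 1 + 1 + 1 = 4 ≡ 0 (mod 2).
  s_3 = 0 + 1 + 1 + 1 = 3 ≡ 1 (mod 2).
s = (1, 0, 1)^T — this equals column 5 of H (binary 101), so error is at position 5.
Correct: flip bit 5 of r = 0110111 to get c = 0110011.


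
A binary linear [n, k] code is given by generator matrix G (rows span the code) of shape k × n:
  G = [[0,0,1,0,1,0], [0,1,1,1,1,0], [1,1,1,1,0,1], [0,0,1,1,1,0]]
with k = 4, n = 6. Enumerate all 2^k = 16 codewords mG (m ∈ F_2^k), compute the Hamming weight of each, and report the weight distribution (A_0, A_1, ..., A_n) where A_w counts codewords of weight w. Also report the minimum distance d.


Weight distribution: A_0 = 1, A_1 = 2, A_2 = 2, A_3 = 4, A_4 = 5, A_5 = 2. Minimum distance d = 1.

Enumerate all 2^4 = 16 messages m ∈ F_2^4.
For each, compute codeword c = mG in F_2^6, then tally its weight.
  m = 0000 → c = 000000, weight = 0.
  m = 1000 → c = 001010, weight = 2.
  m = 0100 → c = 011110, weight = 4.
  m = 1100 → c = 010100, weight = 2.
  m = 0010 → c = 111101, weight = 5.
  m = 1010 → c = 110111, weight = 5.
  m = 0110 → c = 100011, weight = 3.
  m = 1110 → c = 101001, weight = 3.
  m = 0001 → c = 001110, weight = 3.
  m = 1001 → c = 000100, weight = 1.
  m = 0101 → c = 010000, weight = 1.
  m = 1101 → c = 011010, weight = 3.
  m = 0011 → c = 110011, weight = 4.
  m = 1011 → c = 111001, weight = 4.
  m = 0111 → c = 101101, weight = 4.
  m = 1111 → c = 100111, weight = 4.
Tally weights:
  weight 0: 1 codewords.
  weight 1: 2 codewords.
  weight 2: 2 codewords.
  weight 3: 4 codewords.
  weight 4: 5 codewords.
  weight 5: 2 codewords.
Minimum distance d = smallest w > 0 with A_w > 0 = 1.
Sanity: Σ A_w = 16 = 2^4 = 16 ✓.


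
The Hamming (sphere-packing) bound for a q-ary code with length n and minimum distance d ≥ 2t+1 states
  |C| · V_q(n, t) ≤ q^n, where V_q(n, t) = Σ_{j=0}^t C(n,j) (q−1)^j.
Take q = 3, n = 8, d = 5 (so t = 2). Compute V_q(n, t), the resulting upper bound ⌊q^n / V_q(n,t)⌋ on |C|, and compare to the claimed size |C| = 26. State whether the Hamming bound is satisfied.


V_q(n, t) = 129, q^n = 6561, Hamming bound = 50, |C| = 26 ≤ bound (satisfied).

Step 1: Compute V_q(n, t) = Σ_{j=0}^2 C(n, j) (q−1)^j.
  j = 0: C(8,0)·(2)^0 = 1·1 = 1.
  j = 1: C(8,1)·(2)^1 = 8·2 = 16.
  j = 2: C(8,2)·(2)^2 = 28·4 = 112.
  V_q(n, t) = 1 + 16 + 112 = 129.
Step 2: q^n = 3^8 = 6561.
Step 3: Hamming bound ⌊q^n / V_q(n,t)⌋ = ⌊6561/129⌋ = 50.
Step 4: Compare |C| = 26 to 50: satisfied.
The claimed |C| lies below the Hamming bound.


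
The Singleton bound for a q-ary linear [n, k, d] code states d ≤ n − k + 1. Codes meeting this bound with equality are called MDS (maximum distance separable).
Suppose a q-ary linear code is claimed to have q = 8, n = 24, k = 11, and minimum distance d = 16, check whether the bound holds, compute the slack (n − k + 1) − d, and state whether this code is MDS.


Singleton RHS = n − k + 1 = 14, slack = -2, bound violated (no such code; not MDS).

Singleton bound: d ≤ n − k + 1.
Here n = 24, k = 11, so n − k + 1 = 14.
Given d = 16, check d ≤ 14: NO.
Slack = (n − k + 1) − d = -2.
The slack is negative: d = 16 exceeds n − k + 1 = 14 by 2, so the Singleton bound is violated and no linear [24, 11, 16]_8 code can exist. In particular it is not MDS (MDS requires d = n − k + 1 exactly).
Description: the claimed parameters are [24, 11, 16]_8; such a code would be impossible (violates the Singleton bound).


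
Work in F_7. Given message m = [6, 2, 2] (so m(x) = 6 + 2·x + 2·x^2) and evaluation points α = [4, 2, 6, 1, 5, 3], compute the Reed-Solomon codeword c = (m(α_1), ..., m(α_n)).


c = [4, 4, 6, 3, 3, 2]

Message polynomial: m(x) = 6 + 2·x + 2·x^2 (mod 7).
For each evaluation point α_i, compute m(α_i) mod 7:
  α_1 = 4: Horner steps 2 → 3 → 4, so m(4) = 4.
  α_2 = 2: Horner steps 2 → 6 → 4, so m(2) = 4.
  α_3 = 6: Horner steps 2 → 0 → 6, so m(6) = 6.
  α_4 = 1: Horner steps 2 → 4 → 3, so m(1) = 3.
  α_5 = 5: Horner steps 2 → 5 → 3, so m(5) = 3.
  α_6 = 3: Horner steps 2 → 1 → 2, so m(3) = 2.
Codeword c = [4, 4, 6, 3, 3, 2] ∈ F_7^6.


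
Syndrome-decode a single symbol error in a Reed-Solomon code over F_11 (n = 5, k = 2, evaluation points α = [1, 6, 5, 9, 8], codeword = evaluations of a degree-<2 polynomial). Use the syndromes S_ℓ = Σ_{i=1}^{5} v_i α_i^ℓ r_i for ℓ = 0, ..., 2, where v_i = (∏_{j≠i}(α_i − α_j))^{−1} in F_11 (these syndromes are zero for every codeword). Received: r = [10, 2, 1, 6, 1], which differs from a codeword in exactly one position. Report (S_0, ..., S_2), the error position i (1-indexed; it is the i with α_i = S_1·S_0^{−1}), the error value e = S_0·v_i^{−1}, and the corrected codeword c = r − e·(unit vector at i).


S = (10, 6, 8), error at position 3, error magnitude e = 4, c = [10, 2, 8, 6, 1].

Step 1: column multipliers v_i = (∏_{j≠i}(α_i − α_j))^{−1} mod 11.
  i = 1 (α = 1): (1−6)(1−5)(1−9)(1−8) = (−5)·(−4)·(−8)·(−7) = 1120 ≡ 9, so v_1 = 9^{−1} = 5 (mod 11).
  i = 2 (α = 6): (6−1)(6−5)(6−9)(6−8) = 5·1·(−3)·(−2) = 30 ≡ 8, so v_2 = 8^{−1} = 7 (mod 11).
  i = 3 (α = 5): (5−1)(5−6)(5−9)(5−8) = 4·(−1)·(−4)·(−3) = −48 ≡ 7, so v_3 = 7^{−1} = 8 (mod 11).
  i = 4 (α = 9): (9−1)(9−6)(9−5)(9−8) = 8·3·4·1 = 96 ≡ 8, so v_4 = 8^{−1} = 7 (mod 11).
  i = 5 (α = 8): (8−1)(8−6)(8−5)(8−9) = 7·2·3·(−1) = −42 ≡ 2, so v_5 = 2^{−1} = 6 (mod 11).
  v = [5, 7, 8, 7, 6].
Step 2: syndromes of r = [10, 2, 1, 6, 1] (all sums mod 11).
  S_0 = Σ v_i r_i = 5·10 + 7·2 + 8·1 + 7·6 + 6·1 = 120 ≡ 10.
  S_1 = Σ v_i α_i r_i = 5·1·10 + 7·6·2 + 8·5·1 + 7·9·6 + 6·8·1 = 600 ≡ 6.
  α_i^2 mod 11 = [1, 3, 3, 4, 9].
  S_2 = Σ v_i α_i^2 r_i = 5·1·10 + 7·3·2 + 8·3·1 + 7·4·6 + 6·9·1 = 338 ≡ 8.
  S = (10, 6, 8) ≠ 0, so r is not a codeword (an error is present).
Step 3: locate the error. For a single error e at position i, S_ℓ = v_i·e·α_i^ℓ, so α_err = S_1/S_0.
  S_0^{−1} = 10^{−1} = 10 (mod 11), so α_err = 6·10 = 60 ≡ 5 = α_3. Error position i = 3.
  Consistency check: S_2/S_1 = 8·2 = 16 ≡ 5 = α_err ✓ (single-error assumption holds).
Step 4: error magnitude e = S_0/v_3 = S_0·∏_{j≠3}(α_3 − α_j) = 10·7 = 70 ≡ 4 (mod 11).
Step 5: correct position 3: c_3 = r_3 − e = 1 − 4 ≡ 8 (mod 11). Hence c = [10, 2, 8, 6, 1].
  Check: interpolating c through the α_i gives m(x) = 5 + 5·x (degree < 2) with m(α_i) = c_i for every i, so c is indeed a codeword.


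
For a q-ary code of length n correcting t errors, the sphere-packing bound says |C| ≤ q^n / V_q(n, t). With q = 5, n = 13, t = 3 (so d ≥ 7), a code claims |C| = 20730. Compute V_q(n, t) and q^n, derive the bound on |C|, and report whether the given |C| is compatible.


V_q(n, t) = 19605, q^n = 1220703125, Hamming bound = 62264, |C| = 20730 ≤ bound (satisfied).

Step 1: Compute V_q(n, t) = Σ_{j=0}^3 C(n, j) (q−1)^j.
  j = 0: C(13,0)·(4)^0 = 1·1 = 1.
  j = 1: C(13,1)·(4)^1 = 13·4 = 52.
  j = 2: C(13,2)·(4)^2 = 78·16 = 1248.
  j = 3: C(13,3)·(4)^3 = 286·64 = 18304.
  V_q(n, t) = 1 + 52 + 1248 + 18304 = 19605.
Step 2: q^n = 5^13 = 1220703125.
Step 3: Hamming bound ⌊q^n / V_q(n,t)⌋ = ⌊1220703125/19605⌋ = 62264.
Step 4: Compare |C| = 20730 to 62264: satisfied.
The claimed |C| lies below the Hamming bound.


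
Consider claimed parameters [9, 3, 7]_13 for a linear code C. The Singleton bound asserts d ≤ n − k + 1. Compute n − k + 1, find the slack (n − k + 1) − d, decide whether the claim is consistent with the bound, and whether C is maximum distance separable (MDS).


Singleton RHS = n − k + 1 = 7, slack = 0, bound satisfied, MDS.

Singleton bound: d ≤ n − k + 1.
Here n = 9, k = 3, so n − k + 1 = 7.
Given d = 7, check d ≤ 7: YES.
Slack = (n − k + 1) − d = 0.
The code is MDS (slack = 0).
Description: the claimed parameters are [9, 3, 7]_13; such a code would be MDS (meets Singleton bound).


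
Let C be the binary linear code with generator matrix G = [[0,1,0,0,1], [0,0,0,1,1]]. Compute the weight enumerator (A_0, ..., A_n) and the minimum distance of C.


Weight distribution: A_0 = 1, A_2 = 3. Minimum distance d = 2.

Enumerate all 2^2 = 4 messages m ∈ F_2^2.
For each, compute codeword c = mG in F_2^5, then tally its weight.
  m = 00 → c = 00000, weight = 0.
  m = 10 → c = 01001, weight = 2.
  m = 01 → c = 00011, weight = 2.
  m = 11 → c = 01010, weight = 2.
Tally weights:
  weight 0: 1 codewords.
  weight 2: 3 codewords.
Minimum distance d = smallest w > 0 with A_w > 0 = 2.
Sanity: Σ A_w = 4 = 2^2 = 4 ✓.


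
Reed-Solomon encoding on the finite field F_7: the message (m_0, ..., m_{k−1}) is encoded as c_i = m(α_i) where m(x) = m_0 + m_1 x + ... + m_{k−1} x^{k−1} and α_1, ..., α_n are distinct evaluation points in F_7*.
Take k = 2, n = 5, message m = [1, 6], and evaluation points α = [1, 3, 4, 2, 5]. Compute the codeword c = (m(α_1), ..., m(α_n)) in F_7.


c = [0, 5, 4, 6, 3]

Message polynomial: m(x) = 1 + 6·x (mod 7).
For each evaluation point α_i, compute m(α_i) mod 7:
  α_1 = 1: Horner steps 6 → 0, so m(1) = 0.
  α_2 = 3: Horner steps 6 → 5, so m(3) = 5.
  α_3 = 4: Horner steps 6 → 4, so m(4) = 4.
  α_4 = 2: Horner steps 6 → 6, so m(2) = 6.
  α_5 = 5: Horner steps 6 → 3, so m(5) = 3.
Codeword c = [0, 5, 4, 6, 3] ∈ F_7^5.


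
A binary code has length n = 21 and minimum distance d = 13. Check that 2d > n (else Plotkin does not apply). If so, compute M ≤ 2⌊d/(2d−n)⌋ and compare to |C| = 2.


Plotkin bound M ≤ 4; given |C| = 2 ≤ bound (satisfied).

Check applicability: 2d = 26, n = 21.
2d − n = 5 > 0, so Plotkin applies.
Compute d/(2d−n) = 13/5 ≈ 2.6000.
⌊d/(2d−n)⌋ = 2.
Plotkin bound: M ≤ 2·2 = 4.
Given |C| = 2, check: satisfied.
This |C| is below the Plotkin bound.


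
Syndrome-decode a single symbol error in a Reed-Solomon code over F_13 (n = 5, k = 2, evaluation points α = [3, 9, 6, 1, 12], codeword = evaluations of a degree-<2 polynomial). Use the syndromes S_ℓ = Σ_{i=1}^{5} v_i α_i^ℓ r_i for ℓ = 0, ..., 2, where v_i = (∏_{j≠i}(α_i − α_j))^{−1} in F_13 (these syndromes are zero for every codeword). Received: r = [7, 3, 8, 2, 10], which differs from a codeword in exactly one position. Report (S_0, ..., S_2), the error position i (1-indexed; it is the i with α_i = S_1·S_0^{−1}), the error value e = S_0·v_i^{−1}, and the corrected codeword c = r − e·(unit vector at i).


S = (2, 5, 6), error at position 2, error magnitude e = 7, c = [7, 9, 8, 2, 10].

Step 1: column multipliers v_i = (∏_{j≠i}(α_i − α_j))^{−1} mod 13.
  i = 1 (α = 3): (3−9)(3−6)(3−1)(3−12) = (−6)·(−3)·2·(−9) = −324 ≡ 1, so v_1 = 1^{−1} = 1 (mod 13).
  i = 2 (α = 9): (9−3)(9−6)(9−1)(9−12) = 6·3·8·(−3) = −432 ≡ 10, so v_2 = 10^{−1} = 4 (mod 13).
  i = 3 (α = 6): (6−3)(6−9)(6−1)(6−12) = 3·(−3)·5·(−6) = 270 ≡ 10, so v_3 = 10^{−1} = 4 (mod 13).
  i = 4 (α = 1): (1−3)(1−9)(1−6)(1−12) = (−2)·(−8)·(−5)·(−11) = 880 ≡ 9, so v_4 = 9^{−1} = 3 (mod 13).
  i = 5 (α = 12): (12−3)(12−9)(12−6)(12−1) = 9·3·6·11 = 1782 ≡ 1, so v_5 = 1^{−1} = 1 (mod 13).
  v = [1, 4, 4, 3, 1].
Step 2: syndromes of r = [7, 3, 8, 2, 10] (all sums mod 13).
  S_0 = Σ v_i r_i = 1·7 + 4·3 + 4·8 + 3·2 + 1·10 = 67 ≡ 2.
  S_1 = Σ v_i α_i r_i = 1·3·7 + 4·9·3 + 4·6·8 + 3·1·2 + 1·12·10 = 447 ≡ 5.
  α_i^2 mod 13 = [9, 3, 10, 1, 1].
  S_2 = Σ v_i α_i^2 r_i = 1·9·7 + 4·3·3 + 4·10·8 + 3·1·2 + 1·1·10 = 435 ≡ 6.
  S = (2, 5, 6) ≠ 0, so r is not a codeword (an error is present).
Step 3: locate the error. For a single error e at position i, S_ℓ = v_i·e·α_i^ℓ, so α_err = S_1/S_0.
  S_0^{−1} = 2^{−1} = 7 (mod 13), so α_err = 5·7 = 35 ≡ 9 = α_2. Error position i = 2.
  Consistency check: S_2/S_1 = 6·8 = 48 ≡ 9 = α_err ✓ (single-error assumption holds).
Step 4: error magnitude e = S_0/v_2 = S_0·∏_{j≠2}(α_2 − α_j) = 2·10 = 20 ≡ 7 (mod 13).
Step 5: correct position 2: c_2 = r_2 − e = 3 − 7 ≡ 9 (mod 13). Hence c = [7, 9, 8, 2, 10].
  Check: interpolating c through the α_i gives m(x) = 6 + 9·x (degree < 2) with m(α_i) = c_i for every i, so c is indeed a codeword.


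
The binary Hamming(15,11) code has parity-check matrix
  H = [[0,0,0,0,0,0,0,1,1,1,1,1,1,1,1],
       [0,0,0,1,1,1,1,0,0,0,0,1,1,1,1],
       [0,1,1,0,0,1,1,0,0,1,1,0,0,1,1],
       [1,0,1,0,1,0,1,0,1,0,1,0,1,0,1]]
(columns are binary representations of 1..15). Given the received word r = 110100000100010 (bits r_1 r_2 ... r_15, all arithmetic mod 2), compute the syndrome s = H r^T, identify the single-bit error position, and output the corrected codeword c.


s = (0, 0, 1, 1)^T, error position = 3, corrected codeword c = 111100000100010

Compute s = H r^T mod 2 one row at a time:
  s_1 = 0 + 0 + 1 + 0 + 0 + 0 + 1 + 0 = 2 ≡ 0 (mod 2).
  s_2 = 1 + 0 + 0 + 0 + 0 + 0 + 1 + 0 = 2 ≡ 0 (mod 2).
  s_3 = 1 + 0 + 0 + 0 + 1 + 0 + 1 + 0 = 3 ≡ 1 (mod 2).
  s_4 = 1 + 0 + 0 + 0 + 0 + 0 + 0 + 0 = 1 ≡ 1 (mod 2).
s = (0, 0, 1, 1)^T — this equals column 3 of H (binary 0011), so error is at position 3.
Correct: flip bit 3 of r = 110100000100010 to get c = 111100000100010.


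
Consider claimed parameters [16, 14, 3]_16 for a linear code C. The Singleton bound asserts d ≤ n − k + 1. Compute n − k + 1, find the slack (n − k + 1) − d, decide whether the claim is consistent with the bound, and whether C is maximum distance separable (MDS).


Singleton RHS = n − k + 1 = 3, slack = 0, bound satisfied, MDS.

Singleton bound: d ≤ n − k + 1.
Here n = 16, k = 14, so n − k + 1 = 3.
Given d = 3, check d ≤ 3: YES.
Slack = (n − k + 1) − d = 0.
The code is MDS (slack = 0).
Description: the claimed parameters are [16, 14, 3]_16; such a code would be MDS (meets Singleton bound).


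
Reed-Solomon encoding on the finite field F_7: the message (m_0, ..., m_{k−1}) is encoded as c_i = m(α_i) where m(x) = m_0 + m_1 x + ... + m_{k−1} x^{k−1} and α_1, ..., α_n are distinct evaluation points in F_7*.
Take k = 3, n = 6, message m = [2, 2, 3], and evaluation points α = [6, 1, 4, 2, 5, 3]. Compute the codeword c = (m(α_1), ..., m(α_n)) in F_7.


c = [3, 0, 2, 4, 3, 0]

Message polynomial: m(x) = 2 + 2·x + 3·x^2 (mod 7).
For each evaluation point α_i, compute m(α_i) mod 7:
  α_1 = 6: Horner steps 3 → 6 → 3, so m(6) = 3.
  α_2 = 1: Horner steps 3 → 5 → 0, so m(1) = 0.
  α_3 = 4: Horner steps 3 → 0 → 2, so m(4) = 2.
  α_4 = 2: Horner steps 3 → 1 → 4, so m(2) = 4.
  α_5 = 5: Horner steps 3 → 3 → 3, so m(5) = 3.
  α_6 = 3: Horner steps 3 → 4 → 0, so m(3) = 0.
Codeword c = [3, 0, 2, 4, 3, 0] ∈ F_7^6.


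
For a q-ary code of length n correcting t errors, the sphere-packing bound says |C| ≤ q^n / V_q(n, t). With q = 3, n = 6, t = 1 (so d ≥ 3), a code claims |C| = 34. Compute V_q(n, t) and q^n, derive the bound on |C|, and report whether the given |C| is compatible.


V_q(n, t) = 13, q^n = 729, Hamming bound = 56, |C| = 34 ≤ bound (satisfied).

Step 1: Compute V_q(n, t) = Σ_{j=0}^1 C(n, j) (q−1)^j.
  j = 0: C(6,0)·(2)^0 = 1·1 = 1.
  j = 1: C(6,1)·(2)^1 = 6·2 = 12.
  V_q(n, t) = 1 + 12 = 13.
Step 2: q^n = 3^6 = 729.
Step 3: Hamming bound ⌊q^n / V_q(n,t)⌋ = ⌊729/13⌋ = 56.
Step 4: Compare |C| = 34 to 56: satisfied.
The claimed |C| lies below the Hamming bound.


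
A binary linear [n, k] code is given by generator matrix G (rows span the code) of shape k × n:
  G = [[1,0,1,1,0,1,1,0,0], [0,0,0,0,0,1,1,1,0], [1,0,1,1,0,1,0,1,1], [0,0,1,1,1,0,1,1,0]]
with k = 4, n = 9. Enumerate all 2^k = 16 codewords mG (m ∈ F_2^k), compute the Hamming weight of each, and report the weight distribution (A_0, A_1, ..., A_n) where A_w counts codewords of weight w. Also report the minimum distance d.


Weight distribution: A_0 = 1, A_2 = 1, A_3 = 3, A_4 = 5, A_5 = 4, A_6 = 1, A_7 = 1. Minimum distance d = 2.

Enumerate all 2^4 = 16 messages m ∈ F_2^4.
For each, compute codeword c = mG in F_2^9, then tally its weight.
  m = 0000 → c = 000000000, weight = 0.
  m = 1000 → c = 101101100, weight = 5.
  m = 0100 → c = 000001110, weight = 3.
  m = 1100 → c = 101100010, weight = 4.
  m = 0010 → c = 101101011, weight = 6.
  m = 1010 → c = 000000111, weight = 3.
  m = 0110 → c = 101100101, weight = 5.
  m = 1110 → c = 000001001, weight = 2.
  m = 0001 → c = 001110110, weight = 5.
  m = 1001 → c = 100011010, weight = 4.
  m = 0101 → c = 001111000, weight = 4.
  m = 1101 → c = 100010100, weight = 3.
  m = 0011 → c = 100011101, weight = 5.
  m = 1011 → c = 001110001, weight = 4.
  m = 0111 → c = 100010011, weight = 4.
  m = 1111 → c = 001111111, weight = 7.
Tally weights:
  weight 0: 1 codewords.
  weight 2: 1 codewords.
  weight 3: 3 codewords.
  weight 4: 5 codewords.
  weight 5: 4 codewords.
  weight 6: 1 codewords.
  weight 7: 1 codewords.
Minimum distance d = smallest w > 0 with A_w > 0 = 2.
Sanity: Σ A_w = 16 = 2^4 = 16 ✓.
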